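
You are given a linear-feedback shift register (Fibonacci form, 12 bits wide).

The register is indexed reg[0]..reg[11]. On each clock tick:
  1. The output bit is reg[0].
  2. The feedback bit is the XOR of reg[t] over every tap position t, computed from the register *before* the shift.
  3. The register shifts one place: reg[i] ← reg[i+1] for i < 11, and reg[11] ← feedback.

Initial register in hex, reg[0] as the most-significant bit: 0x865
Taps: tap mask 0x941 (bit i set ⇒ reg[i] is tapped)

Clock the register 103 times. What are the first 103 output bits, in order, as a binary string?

k : reg_k → out_k, fb_k
0: 100001100101 → 1, fb=1
1: 000011001011 → 0, fb=0
2: 000110010110 → 0, fb=0
3: 001100101100 → 0, fb=0
4: 011001011000 → 0, fb=1
5: 110010110001 → 1, fb=1
6: 100101100011 → 1, fb=1
7: 001011000111 → 0, fb=1
8: 010110001111 → 0, fb=0
9: 101100011110 → 1, fb=0
10: 011000111100 → 0, fb=0
11: 110001111000 → 1, fb=1
12: 100011110001 → 1, fb=1
13: 000111100011 → 0, fb=0
14: 001111000110 → 0, fb=0
15: 011110001100 → 0, fb=1
16: 111100011001 → 1, fb=1
17: 111000110011 → 1, fb=1
18: 110001100111 → 1, fb=1
19: 100011001111 → 1, fb=1
20: 000110011111 → 0, fb=0
21: 001100111110 → 0, fb=0
22: 011001111100 → 0, fb=0
23: 110011111000 → 1, fb=1
24: 100111110001 → 1, fb=1
25: 001111100011 → 0, fb=0
26: 011111000110 → 0, fb=0
27: 111110001100 → 1, fb=0
28: 111100011000 → 1, fb=0
29: 111000110000 → 1, fb=0
30: 110001100000 → 1, fb=0
31: 100011000000 → 1, fb=1
32: 000110000001 → 0, fb=1
33: 001100000011 → 0, fb=1
34: 011000000111 → 0, fb=1
35: 110000001111 → 1, fb=1
36: 100000011111 → 1, fb=1
37: 000000111111 → 0, fb=1
38: 000001111111 → 0, fb=1
39: 000011111111 → 0, fb=1
40: 000111111111 → 0, fb=1
41: 001111111111 → 0, fb=1
42: 011111111111 → 0, fb=1
43: 111111111111 → 1, fb=0
44: 111111111110 → 1, fb=1
45: 111111111101 → 1, fb=0
46: 111111111010 → 1, fb=1
47: 111111110101 → 1, fb=1
48: 111111101011 → 1, fb=0
49: 111111010110 → 1, fb=1
50: 111110101101 → 1, fb=0
51: 111101011010 → 1, fb=0
52: 111010110100 → 1, fb=0
53: 110101101000 → 1, fb=1
54: 101011010001 → 1, fb=0
55: 010110100010 → 0, fb=1
56: 101101000101 → 1, fb=0
57: 011010001010 → 0, fb=1
58: 110100010101 → 1, fb=0
59: 101000101010 → 1, fb=1
60: 010001010101 → 0, fb=1
61: 100010101011 → 1, fb=0
62: 000101010110 → 0, fb=0
63: 001010101100 → 0, fb=0
64: 010101011000 → 0, fb=1
65: 101010110001 → 1, fb=1
66: 010101100011 → 0, fb=0
67: 101011000110 → 1, fb=1
68: 010110001101 → 0, fb=0
69: 101100011010 → 1, fb=0
70: 011000110100 → 0, fb=1
71: 110001101001 → 1, fb=0
72: 100011010010 → 1, fb=1
73: 000110100101 → 0, fb=0
74: 001101001010 → 0, fb=1
75: 011010010101 → 0, fb=1
76: 110100101011 → 1, fb=0
77: 101001010110 → 1, fb=1
78: 010010101101 → 0, fb=1
79: 100101011011 → 1, fb=1
80: 001010110111 → 0, fb=0
81: 010101101110 → 0, fb=0
82: 101011011100 → 1, fb=0
83: 010110111000 → 0, fb=0
84: 101101110000 → 1, fb=0
85: 011011100000 → 0, fb=1
86: 110111000001 → 1, fb=0
87: 101110000010 → 1, fb=1
88: 011100000101 → 0, fb=1
89: 111000001011 → 1, fb=1
90: 110000010111 → 1, fb=0
91: 100000101110 → 1, fb=1
92: 000001011101 → 0, fb=0
93: 000010111010 → 0, fb=0
94: 000101110100 → 0, fb=1
95: 001011101001 → 0, fb=1
96: 010111010011 → 0, fb=1
97: 101110100111 → 1, fb=1
98: 011101001111 → 0, fb=0
99: 111010011110 → 1, fb=0
100: 110100111100 → 1, fb=1
101: 101001111001 → 1, fb=0
102: 010011110010 → 0, fb=1

1000011001011000111100011001111100011000000111111111111010110100010101011000110100101011011100000101110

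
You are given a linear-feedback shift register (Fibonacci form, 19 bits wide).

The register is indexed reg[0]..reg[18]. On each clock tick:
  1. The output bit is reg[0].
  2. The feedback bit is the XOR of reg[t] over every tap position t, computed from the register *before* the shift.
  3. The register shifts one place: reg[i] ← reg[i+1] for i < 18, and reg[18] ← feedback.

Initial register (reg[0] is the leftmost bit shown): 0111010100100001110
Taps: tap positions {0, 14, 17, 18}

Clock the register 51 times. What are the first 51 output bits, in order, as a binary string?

011101010010000111011011001001110110110110111010111

step | reg (before) | out | fb
   0 | 0111010100100001110 | 0 | 1
   1 | 1110101001000011101 | 1 | 1
   2 | 1101010010000111011 | 1 | 0
   3 | 1010100100001110110 | 1 | 1
   4 | 0101001000011101101 | 0 | 1
   5 | 1010010000111011011 | 1 | 0
   6 | 0100100001110110110 | 0 | 0
   7 | 1001000011101101100 | 1 | 1
   8 | 0010000111011011001 | 0 | 0
   9 | 0100001110110110010 | 0 | 0
  10 | 1000011101101100100 | 1 | 1
  11 | 0000111011011001001 | 0 | 1
  12 | 0001110110110010011 | 0 | 1
  13 | 0011101101100100111 | 0 | 0
  14 | 0111011011001001110 | 0 | 1
  15 | 1110110110010011101 | 1 | 1
  16 | 1101101100100111011 | 1 | 0
  17 | 1011011001001110110 | 1 | 1
  18 | 0110110010011101101 | 0 | 1
  19 | 1101100100111011011 | 1 | 0
  20 | 1011001001110110110 | 1 | 1
  21 | 0110010011101101101 | 0 | 1
  22 | 1100100111011011011 | 1 | 0
  23 | 1001001110110110110 | 1 | 1
  24 | 0010011101101101101 | 0 | 1
  25 | 0100111011011011011 | 0 | 1
  26 | 1001110110110110111 | 1 | 0
  27 | 0011101101101101110 | 0 | 1
  28 | 0111011011011011101 | 0 | 0
  29 | 1110110110110111010 | 1 | 1
  30 | 1101101101101110101 | 1 | 1
  31 | 1011011011011101011 | 1 | 1
  32 | 0110110110111010111 | 0 | 1
  33 | 1101101101110101111 | 1 | 1
  34 | 1011011011101011111 | 1 | 0
  35 | 0110110111010111110 | 0 | 0
  36 | 1101101110101111100 | 1 | 0
  37 | 1011011101011111000 | 1 | 0
  38 | 0110111010111110000 | 0 | 1
  39 | 1101110101111100001 | 1 | 0
  40 | 1011101011111000010 | 1 | 0
  41 | 0111010111110000100 | 0 | 0
  42 | 1110101111100001000 | 1 | 1
  43 | 1101011111000010001 | 1 | 1
  44 | 1010111110000100011 | 1 | 1
  45 | 0101111100001000111 | 0 | 0
  46 | 1011111000010001110 | 1 | 0
  47 | 0111110000100011100 | 0 | 1
  48 | 1111100001000111001 | 1 | 1
  49 | 1111000010001110011 | 1 | 0
  50 | 1110000100011100110 | 1 | 0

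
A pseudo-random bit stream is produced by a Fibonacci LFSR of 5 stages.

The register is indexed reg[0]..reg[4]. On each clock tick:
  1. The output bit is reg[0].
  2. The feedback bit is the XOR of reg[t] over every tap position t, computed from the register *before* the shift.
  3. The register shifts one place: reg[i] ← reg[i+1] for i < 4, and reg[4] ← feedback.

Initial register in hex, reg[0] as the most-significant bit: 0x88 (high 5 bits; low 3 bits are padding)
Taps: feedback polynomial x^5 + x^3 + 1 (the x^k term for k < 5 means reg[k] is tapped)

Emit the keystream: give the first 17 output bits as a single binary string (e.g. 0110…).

10001111100110100

step | reg (before) | out | fb
   0 | 10001 | 1 | 1
   1 | 00011 | 0 | 1
   2 | 00111 | 0 | 1
   3 | 01111 | 0 | 1
   4 | 11111 | 1 | 0
   5 | 11110 | 1 | 0
   6 | 11100 | 1 | 1
   7 | 11001 | 1 | 1
   8 | 10011 | 1 | 0
   9 | 00110 | 0 | 1
  10 | 01101 | 0 | 0
  11 | 11010 | 1 | 0
  12 | 10100 | 1 | 1
  13 | 01001 | 0 | 0
  14 | 10010 | 1 | 0
  15 | 00100 | 0 | 0
  16 | 01000 | 0 | 0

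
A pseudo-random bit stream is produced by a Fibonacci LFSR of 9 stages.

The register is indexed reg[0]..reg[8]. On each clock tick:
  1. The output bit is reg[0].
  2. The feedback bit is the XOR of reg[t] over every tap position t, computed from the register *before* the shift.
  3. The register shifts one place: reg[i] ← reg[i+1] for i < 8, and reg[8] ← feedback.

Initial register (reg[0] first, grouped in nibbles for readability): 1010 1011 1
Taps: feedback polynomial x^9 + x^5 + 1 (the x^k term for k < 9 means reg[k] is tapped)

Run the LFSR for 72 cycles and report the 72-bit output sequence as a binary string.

tick  register→output (feedback)
  0  101010111→1 (1)
  1  010101111→0 (1)
  2  101011111→1 (0)
  3  010111110→0 (1)
  4  101111101→1 (0)
  5  011111010→0 (1)
  6  111110101→1 (1)
  7  111101011→1 (0)
  8  111010110→1 (1)
  9  110101101→1 (0)
 10  101011010→1 (0)
 11  010110100→0 (0)
 12  101101000→1 (0)
 13  011010000→0 (0)
 14  110100000→1 (1)
 15  101000001→1 (1)
 16  010000011→0 (0)
 17  100000110→1 (1)
 18  000001101→0 (1)
 19  000011011→0 (1)
 20  000110111→0 (0)
 21  001101110→0 (1)
 22  011011101→0 (1)
 23  110111011→1 (0)
 24  101110110→1 (1)
 25  011101101→0 (1)
 26  111011011→1 (0)
 27  110110110→1 (1)
 28  101101101→1 (0)
 29  011011010→0 (1)
 30  110110101→1 (1)
 31  101101011→1 (0)
 32  011010110→0 (0)
 33  110101100→1 (0)
 34  101011000→1 (0)
 35  010110000→0 (0)
 36  101100000→1 (1)
 37  011000001→0 (0)
 38  110000010→1 (1)
 39  100000101→1 (1)
 40  000001011→0 (1)
 41  000010111→0 (0)
 42  000101110→0 (1)
 43  001011101→0 (1)
 44  010111011→0 (1)
 45  101110111→1 (1)
 46  011101111→0 (1)
 47  111011111→1 (0)
 48  110111110→1 (0)
 49  101111100→1 (0)
 50  011111000→0 (1)
 51  111110001→1 (1)
 52  111100011→1 (1)
 53  111000111→1 (1)
 54  110001111→1 (0)
 55  100011110→1 (0)
 56  000111100→0 (1)
 57  001111001→0 (1)
 58  011110011→0 (0)
 59  111100110→1 (1)
 60  111001101→1 (0)
 61  110011010→1 (0)
 62  100110100→1 (1)
 63  001101001→0 (1)
 64  011010011→0 (0)
 65  110100110→1 (1)
 66  101001101→1 (0)
 67  010011010→0 (1)
 68  100110101→1 (1)
 69  001101011→0 (1)
 70  011010111→0 (0)
 71  110101110→1 (0)

101010111110101101000001101110110110101100000101110111110001111001101001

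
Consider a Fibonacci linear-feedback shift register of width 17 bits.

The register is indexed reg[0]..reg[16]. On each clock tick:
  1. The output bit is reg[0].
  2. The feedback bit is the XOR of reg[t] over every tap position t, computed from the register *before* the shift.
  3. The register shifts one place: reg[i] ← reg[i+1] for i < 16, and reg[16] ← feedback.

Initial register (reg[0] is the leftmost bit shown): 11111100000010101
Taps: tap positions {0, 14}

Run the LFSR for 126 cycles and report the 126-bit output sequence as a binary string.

k : reg_k → out_k, fb_k
0: 11111100000010101 → 1, fb=0
1: 11111000000101010 → 1, fb=1
2: 11110000001010101 → 1, fb=0
3: 11100000010101010 → 1, fb=1
4: 11000000101010101 → 1, fb=0
5: 10000001010101010 → 1, fb=1
6: 00000010101010101 → 0, fb=1
7: 00000101010101011 → 0, fb=0
8: 00001010101010110 → 0, fb=1
9: 00010101010101101 → 0, fb=1
10: 00101010101011011 → 0, fb=0
11: 01010101010110110 → 0, fb=1
12: 10101010101101101 → 1, fb=0
13: 01010101011011010 → 0, fb=0
14: 10101010110110100 → 1, fb=0
15: 01010101101101000 → 0, fb=0
16: 10101011011010000 → 1, fb=1
17: 01010110110100001 → 0, fb=0
18: 10101101101000010 → 1, fb=1
19: 01011011010000101 → 0, fb=1
20: 10110110100001011 → 1, fb=1
21: 01101101000010111 → 0, fb=1
22: 11011010000101111 → 1, fb=0
23: 10110100001011110 → 1, fb=0
24: 01101000010111100 → 0, fb=1
25: 11010000101111001 → 1, fb=1
26: 10100001011110011 → 1, fb=1
27: 01000010111100111 → 0, fb=1
28: 10000101111001111 → 1, fb=0
29: 00001011110011110 → 0, fb=1
30: 00010111100111101 → 0, fb=1
31: 00101111001111011 → 0, fb=0
32: 01011110011110110 → 0, fb=1
33: 10111100111101101 → 1, fb=0
34: 01111001111011010 → 0, fb=0
35: 11110011110110100 → 1, fb=0
36: 11100111101101000 → 1, fb=1
37: 11001111011010001 → 1, fb=1
38: 10011110110100011 → 1, fb=1
39: 00111101101000111 → 0, fb=1
40: 01111011010001111 → 0, fb=1
41: 11110110100011111 → 1, fb=0
42: 11101101000111110 → 1, fb=0
43: 11011010001111100 → 1, fb=0
44: 10110100011111000 → 1, fb=1
45: 01101000111110001 → 0, fb=0
46: 11010001111100010 → 1, fb=1
47: 10100011111000101 → 1, fb=0
48: 01000111110001010 → 0, fb=0
49: 10001111100010100 → 1, fb=0
50: 00011111000101000 → 0, fb=0
51: 00111110001010000 → 0, fb=0
52: 01111100010100000 → 0, fb=0
53: 11111000101000000 → 1, fb=1
54: 11110001010000001 → 1, fb=1
55: 11100010100000011 → 1, fb=1
56: 11000101000000111 → 1, fb=0
57: 10001010000001110 → 1, fb=0
58: 00010100000011100 → 0, fb=1
59: 00101000000111001 → 0, fb=0
60: 01010000001110010 → 0, fb=0
61: 10100000011100100 → 1, fb=0
62: 01000000111001000 → 0, fb=0
63: 10000001110010000 → 1, fb=1
64: 00000011100100001 → 0, fb=0
65: 00000111001000010 → 0, fb=0
66: 00001110010000100 → 0, fb=1
67: 00011100100001001 → 0, fb=0
68: 00111001000010010 → 0, fb=0
69: 01110010000100100 → 0, fb=1
70: 11100100001001001 → 1, fb=1
71: 11001000010010011 → 1, fb=1
72: 10010000100100111 → 1, fb=0
73: 00100001001001110 → 0, fb=1
74: 01000010010011101 → 0, fb=1
75: 10000100100111011 → 1, fb=1
76: 00001001001110111 → 0, fb=1
77: 00010010011101111 → 0, fb=1
78: 00100100111011111 → 0, fb=1
79: 01001001110111111 → 0, fb=1
80: 10010011101111111 → 1, fb=0
81: 00100111011111110 → 0, fb=1
82: 01001110111111101 → 0, fb=1
83: 10011101111111011 → 1, fb=1
84: 00111011111110111 → 0, fb=1
85: 01110111111101111 → 0, fb=1
86: 11101111111011111 → 1, fb=0
87: 11011111110111110 → 1, fb=0
88: 10111111101111100 → 1, fb=0
89: 01111111011111000 → 0, fb=0
90: 11111110111110000 → 1, fb=1
91: 11111101111100001 → 1, fb=1
92: 11111011111000011 → 1, fb=1
93: 11110111110000111 → 1, fb=0
94: 11101111100001110 → 1, fb=0
95: 11011111000011100 → 1, fb=0
96: 10111110000111000 → 1, fb=1
97: 01111100001110001 → 0, fb=0
98: 11111000011100010 → 1, fb=1
99: 11110000111000101 → 1, fb=0
100: 11100001110001010 → 1, fb=1
101: 11000011100010101 → 1, fb=0
102: 10000111000101010 → 1, fb=1
103: 00001110001010101 → 0, fb=1
104: 00011100010101011 → 0, fb=0
105: 00111000101010110 → 0, fb=1
106: 01110001010101101 → 0, fb=1
107: 11100010101011011 → 1, fb=1
108: 11000101010110111 → 1, fb=0
109: 10001010101101110 → 1, fb=0
110: 00010101011011100 → 0, fb=1
111: 00101010110111001 → 0, fb=0
112: 01010101101110010 → 0, fb=0
113: 10101011011100100 → 1, fb=0
114: 01010110111001000 → 0, fb=0
115: 10101101110010000 → 1, fb=1
116: 01011011100100001 → 0, fb=0
117: 10110111001000010 → 1, fb=1
118: 01101110010000101 → 0, fb=1
119: 11011100100001011 → 1, fb=1
120: 10111001000010111 → 1, fb=0
121: 01110010000101110 → 0, fb=1
122: 11100100001011101 → 1, fb=0
123: 11001000010111010 → 1, fb=1
124: 10010000101110101 → 1, fb=0
125: 00100001011101010 → 0, fb=0

111111000000101010101011011010000101111001111011010001111100010100000011100100001001001110111111101111100001110001010101101110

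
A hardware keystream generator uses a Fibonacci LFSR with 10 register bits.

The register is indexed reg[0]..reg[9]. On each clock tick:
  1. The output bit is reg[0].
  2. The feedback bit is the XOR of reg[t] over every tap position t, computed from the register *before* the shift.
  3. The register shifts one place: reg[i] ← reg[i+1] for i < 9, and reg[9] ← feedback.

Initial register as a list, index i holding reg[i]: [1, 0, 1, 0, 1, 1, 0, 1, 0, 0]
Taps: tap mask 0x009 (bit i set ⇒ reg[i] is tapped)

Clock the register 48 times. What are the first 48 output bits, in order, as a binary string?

step | reg (before) | out | fb
   0 | 1010110100 | 1 | 1
   1 | 0101101001 | 0 | 1
   2 | 1011010011 | 1 | 0
   3 | 0110100110 | 0 | 0
   4 | 1101001100 | 1 | 0
   5 | 1010011000 | 1 | 1
   6 | 0100110001 | 0 | 0
   7 | 1001100010 | 1 | 0
   8 | 0011000100 | 0 | 1
   9 | 0110001001 | 0 | 0
  10 | 1100010010 | 1 | 1
  11 | 1000100101 | 1 | 1
  12 | 0001001011 | 0 | 1
  13 | 0010010111 | 0 | 0
  14 | 0100101110 | 0 | 0
  15 | 1001011100 | 1 | 0
  16 | 0010111000 | 0 | 0
  17 | 0101110000 | 0 | 1
  18 | 1011100001 | 1 | 0
  19 | 0111000010 | 0 | 1
  20 | 1110000101 | 1 | 1
  21 | 1100001011 | 1 | 1
  22 | 1000010111 | 1 | 1
  23 | 0000101111 | 0 | 0
  24 | 0001011110 | 0 | 1
  25 | 0010111101 | 0 | 0
  26 | 0101111010 | 0 | 1
  27 | 1011110101 | 1 | 0
  28 | 0111101010 | 0 | 1
  29 | 1111010101 | 1 | 0
  30 | 1110101010 | 1 | 1
  31 | 1101010101 | 1 | 0
  32 | 1010101010 | 1 | 1
  33 | 0101010101 | 0 | 1
  34 | 1010101011 | 1 | 1
  35 | 0101010111 | 0 | 1
  36 | 1010101111 | 1 | 1
  37 | 0101011111 | 0 | 1
  38 | 1010111111 | 1 | 1
  39 | 0101111111 | 0 | 1
  40 | 1011111111 | 1 | 0
  41 | 0111111110 | 0 | 1
  42 | 1111111101 | 1 | 0
  43 | 1111111010 | 1 | 0
  44 | 1111110100 | 1 | 0
  45 | 1111101000 | 1 | 0
  46 | 1111010000 | 1 | 0
  47 | 1110100000 | 1 | 1

101011010011000100101110000101111010101010111111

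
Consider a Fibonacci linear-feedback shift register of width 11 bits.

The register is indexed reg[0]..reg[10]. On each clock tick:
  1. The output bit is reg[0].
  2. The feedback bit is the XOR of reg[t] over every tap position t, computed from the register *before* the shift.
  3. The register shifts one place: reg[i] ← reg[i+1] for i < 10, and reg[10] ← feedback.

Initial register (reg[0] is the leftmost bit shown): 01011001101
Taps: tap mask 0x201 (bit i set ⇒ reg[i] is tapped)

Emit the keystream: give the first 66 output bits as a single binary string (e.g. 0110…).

010110011010001111000101001101011101001000110111101011011001000111

k : reg_k → out_k, fb_k
0: 01011001101 → 0, fb=0
1: 10110011010 → 1, fb=0
2: 01100110100 → 0, fb=0
3: 11001101000 → 1, fb=1
4: 10011010001 → 1, fb=1
5: 00110100011 → 0, fb=1
6: 01101000111 → 0, fb=1
7: 11010001111 → 1, fb=0
8: 10100011110 → 1, fb=0
9: 01000111100 → 0, fb=0
10: 10001111000 → 1, fb=1
11: 00011110001 → 0, fb=0
12: 00111100010 → 0, fb=1
13: 01111000101 → 0, fb=0
14: 11110001010 → 1, fb=0
15: 11100010100 → 1, fb=1
16: 11000101001 → 1, fb=1
17: 10001010011 → 1, fb=0
18: 00010100110 → 0, fb=1
19: 00101001101 → 0, fb=0
20: 01010011010 → 0, fb=1
21: 10100110101 → 1, fb=1
22: 01001101011 → 0, fb=1
23: 10011010111 → 1, fb=0
24: 00110101110 → 0, fb=1
25: 01101011101 → 0, fb=0
26: 11010111010 → 1, fb=0
27: 10101110100 → 1, fb=1
28: 01011101001 → 0, fb=0
29: 10111010010 → 1, fb=0
30: 01110100100 → 0, fb=0
31: 11101001000 → 1, fb=1
32: 11010010001 → 1, fb=1
33: 10100100011 → 1, fb=0
34: 01001000110 → 0, fb=1
35: 10010001101 → 1, fb=1
36: 00100011011 → 0, fb=1
37: 01000110111 → 0, fb=1
38: 10001101111 → 1, fb=0
39: 00011011110 → 0, fb=1
40: 00110111101 → 0, fb=0
41: 01101111010 → 0, fb=1
42: 11011110101 → 1, fb=1
43: 10111101011 → 1, fb=0
44: 01111010110 → 0, fb=1
45: 11110101101 → 1, fb=1
46: 11101011011 → 1, fb=0
47: 11010110110 → 1, fb=0
48: 10101101100 → 1, fb=1
49: 01011011001 → 0, fb=0
50: 10110110010 → 1, fb=0
51: 01101100100 → 0, fb=0
52: 11011001000 → 1, fb=1
53: 10110010001 → 1, fb=1
54: 01100100011 → 0, fb=1
55: 11001000111 → 1, fb=0
56: 10010001110 → 1, fb=0
57: 00100011100 → 0, fb=0
58: 01000111000 → 0, fb=0
59: 10001110000 → 1, fb=1
60: 00011100001 → 0, fb=0
61: 00111000010 → 0, fb=1
62: 01110000101 → 0, fb=0
63: 11100001010 → 1, fb=0
64: 11000010100 → 1, fb=1
65: 10000101001 → 1, fb=1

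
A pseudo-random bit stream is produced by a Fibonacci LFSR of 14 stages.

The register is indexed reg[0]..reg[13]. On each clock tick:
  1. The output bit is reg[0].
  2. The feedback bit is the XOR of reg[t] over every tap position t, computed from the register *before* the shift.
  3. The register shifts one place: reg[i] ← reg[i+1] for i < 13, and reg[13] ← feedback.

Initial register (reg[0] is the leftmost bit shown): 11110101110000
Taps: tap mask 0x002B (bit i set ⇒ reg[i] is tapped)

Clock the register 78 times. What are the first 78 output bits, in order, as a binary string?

111101011100000000100001000101010010010011001011010010011011101010000001001011

tick  register→output (feedback)
  0  11110101110000→1 (0)
  1  11101011100000→1 (0)
  2  11010111000000→1 (0)
  3  10101110000000→1 (0)
  4  01011100000000→0 (1)
  5  10111000000001→1 (0)
  6  01110000000010→0 (0)
  7  11100000000100→1 (0)
  8  11000000001000→1 (0)
  9  10000000010000→1 (1)
 10  00000000100001→0 (0)
 11  00000001000010→0 (0)
 12  00000010000100→0 (0)
 13  00000100001000→0 (1)
 14  00001000010001→0 (0)
 15  00010000100010→0 (1)
 16  00100001000101→0 (0)
 17  01000010001010→0 (1)
 18  10000100010101→1 (0)
 19  00001000101010→0 (0)
 20  00010001010100→0 (1)
 21  00100010101001→0 (0)
 22  01000101010010→0 (0)
 23  10001010100100→1 (1)
 24  00010101001001→0 (0)
 25  00101010010010→0 (0)
 26  01010100100100→0 (1)
 27  10101001001001→1 (1)
 28  01010010010011→0 (0)
 29  10100100100110→1 (0)
 30  01001001001100→0 (1)
 31  10010010011001→1 (0)
 32  00100100110010→0 (1)
 33  01001001100101→0 (1)
 34  10010011001011→1 (0)
 35  00100110010110→0 (1)
 36  01001100101101→0 (0)
 37  10011001011010→1 (0)
 38  00110010110100→0 (1)
 39  01100101101001→0 (0)
 40  11001011010010→1 (0)
 41  10010110100100→1 (1)
 42  00101101001001→0 (1)
 43  01011010010011→0 (0)
 44  10110100100110→1 (1)
 45  01101001001101→0 (1)
 46  11010010011011→1 (1)
 47  10100100110111→1 (0)
 48  01001001101110→0 (1)
 49  10010011011101→1 (0)
 50  00100110111010→0 (1)
 51  01001101110101→0 (0)
 52  10011011101010→1 (0)
 53  00110111010100→0 (0)
 54  01101110101000→0 (0)
 55  11011101010000→1 (0)
 56  10111010100000→1 (0)
 57  01110101000000→0 (1)
 58  11101010000001→1 (0)
 59  11010100000010→1 (0)
 60  10101000000100→1 (1)
 61  01010000001001→0 (0)
 62  10100000010010→1 (1)
 63  01000000100101→0 (1)
 64  10000001001011→1 (1)
 65  00000010010111→0 (0)
 66  00000100101110→0 (1)
 67  00001001011101→0 (0)
 68  00010010111010→0 (1)
 69  00100101110101→0 (1)
 70  01001011101011→0 (1)
 71  10010111010111→1 (1)
 72  00101110101111→0 (1)
 73  01011101011111→0 (1)
 74  10111010111111→1 (0)
 75  01110101111110→0 (1)
 76  11101011111101→1 (0)
 77  11010111111010→1 (0)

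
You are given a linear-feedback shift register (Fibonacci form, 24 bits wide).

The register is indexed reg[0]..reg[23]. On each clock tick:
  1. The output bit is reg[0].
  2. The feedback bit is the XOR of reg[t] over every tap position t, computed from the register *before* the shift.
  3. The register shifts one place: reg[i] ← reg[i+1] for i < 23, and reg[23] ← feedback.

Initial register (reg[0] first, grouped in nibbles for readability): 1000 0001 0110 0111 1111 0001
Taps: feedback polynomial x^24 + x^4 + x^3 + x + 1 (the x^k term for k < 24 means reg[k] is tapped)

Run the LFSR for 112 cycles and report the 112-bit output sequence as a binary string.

tick  register→output (feedback)
  0  100000010110011111110001→1 (1)
  1  000000101100111111100011→0 (0)
  2  000001011001111111000110→0 (0)
  3  000010110011111110001100→0 (1)
  4  000101100111111100011001→0 (1)
  5  001011001111111000110011→0 (1)
  6  010110011111110001100111→0 (1)
  7  101100111111100011001111→1 (0)
  8  011001111111000110011110→0 (1)
  9  110011111110001100111101→1 (1)
 10  100111111100011001111011→1 (1)
 11  001111111000110011110111→0 (0)
 12  011111110001100111101110→0 (1)
 13  111111100011001111011101→1 (0)
 14  111111000110011110111010→1 (0)
 15  111110001100111101110100→1 (0)
 16  111100011001111011101000→1 (1)
 17  111000110011110111010001→1 (0)
 18  110001100111101110100010→1 (0)
 19  100011001111011101000100→1 (0)
 20  000110011110111010001000→0 (0)
 21  001100111101110100010000→0 (1)
 22  011001111011101000100001→0 (1)
 23  110011110111010001000011→1 (1)
 24  100111101110100010000111→1 (1)
 25  001111011101000100001111→0 (0)
 26  011110111010001000011110→0 (1)
 27  111101110100010000111101→1 (1)
 28  111011101000100001111011→1 (1)
 29  110111010001000011110111→1 (0)
 30  101110100010000111101110→1 (1)
 31  011101000100001111011101→0 (0)
 32  111010001000011110111010→1 (1)
 33  110100010000111101110101→1 (1)
 34  101000100001111011101011→1 (1)
 35  010001000011110111010111→0 (1)
 36  100010000111101110101111→1 (0)
 37  000100001111011101011110→0 (1)
 38  001000011110111010111101→0 (0)
 39  010000111101110101111010→0 (1)
 40  100001111011101011110101→1 (1)
 41  000011110111010111101011→0 (1)
 42  000111101110101111010111→0 (0)
 43  001111011101011110101110→0 (0)
 44  011110111010111101011100→0 (1)
 45  111101110101111010111001→1 (1)
 46  111011101011110101110011→1 (1)
 47  110111010111101011100111→1 (0)
 48  101110101111010111001110→1 (1)
 49  011101011110101110011101→0 (0)
 50  111010111101011100111010→1 (1)
 51  110101111010111001110101→1 (1)
 52  101011110101110011101011→1 (0)
 53  010111101011100111010110→0 (1)
 54  101111010111001110101101→1 (1)
 55  011110101110011101011011→0 (1)
 56  111101011100111010110111→1 (1)
 57  111010111001110101101111→1 (1)
 58  110101110011101011011111→1 (1)
 59  101011100111010110111111→1 (0)
 60  010111001110101101111110→0 (1)
 61  101110011101011011111101→1 (1)
 62  011100111010110111111011→0 (0)
 63  111001110101101111110110→1 (0)
 64  110011101011011111101100→1 (1)
 65  100111010110111111011001→1 (1)
 66  001110101101111110110011→0 (0)
 67  011101011011111101100110→0 (0)
 68  111010110111111011001100→1 (1)
 69  110101101111110110011001→1 (1)
 70  101011011111101100110011→1 (0)
 71  010110111111011001100110→0 (1)
 72  101101111110110011001101→1 (0)
 73  011011111101100110011010→0 (0)
 74  110111111011001100110100→1 (0)
 75  101111110110011001101000→1 (1)
 76  011111101100110011010001→0 (1)
 77  111111011001100110100011→1 (0)
 78  111110110011001101000110→1 (0)
 79  111101100110011010001100→1 (1)
 80  111011001100110100011001→1 (1)
 81  110110011001101000110011→1 (0)
 82  101100110011010001100110→1 (0)
 83  011001100110100011001100→0 (1)
 84  110011001101000110011001→1 (1)
 85  100110011010001100110011→1 (1)
 86  001100110100011001100111→0 (1)
 87  011001101000110011001111→0 (1)
 88  110011010001100110011111→1 (1)
 89  100110100011001100111111→1 (1)
 90  001101000110011001111111→0 (1)
 91  011010001100110011111111→0 (0)
 92  110100011001100111111110→1 (1)
 93  101000110011001111111101→1 (1)
 94  010001100110011111111011→0 (1)
 95  100011001100111111110111→1 (0)
 96  000110011001111111101110→0 (0)
 97  001100110011111111011100→0 (1)
 98  011001100111111110111001→0 (1)
 99  110011001111111101110011→1 (1)
100  100110011111111011100111→1 (1)
101  001100111111110111001111→0 (1)
102  011001111111101110011111→0 (1)
103  110011111111011100111111→1 (1)
104  100111111110111001111111→1 (1)
105  001111111101110011111111→0 (0)
106  011111111011100111111110→0 (1)
107  111111110111001111111101→1 (0)
108  111111101110011111111010→1 (0)
109  111111011100111111110100→1 (0)
110  111110111001111111101000→1 (0)
111  111101110011111111010000→1 (1)

1000000101100111111100011001111011101000100001111011101011110101110011101011011111101100110011010001100110011111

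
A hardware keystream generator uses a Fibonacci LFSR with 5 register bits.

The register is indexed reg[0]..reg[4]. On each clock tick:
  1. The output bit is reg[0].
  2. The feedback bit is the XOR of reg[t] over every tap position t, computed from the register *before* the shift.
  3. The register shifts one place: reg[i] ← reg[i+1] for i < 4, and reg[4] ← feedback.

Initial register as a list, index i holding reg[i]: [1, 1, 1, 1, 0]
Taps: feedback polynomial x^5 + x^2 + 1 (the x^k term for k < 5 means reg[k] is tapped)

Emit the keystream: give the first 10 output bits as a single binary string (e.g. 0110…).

1111000110

step | reg (before) | out | fb
   0 | 11110 | 1 | 0
   1 | 11100 | 1 | 0
   2 | 11000 | 1 | 1
   3 | 10001 | 1 | 1
   4 | 00011 | 0 | 0
   5 | 00110 | 0 | 1
   6 | 01101 | 0 | 1
   7 | 11011 | 1 | 1
   8 | 10111 | 1 | 0
   9 | 01110 | 0 | 1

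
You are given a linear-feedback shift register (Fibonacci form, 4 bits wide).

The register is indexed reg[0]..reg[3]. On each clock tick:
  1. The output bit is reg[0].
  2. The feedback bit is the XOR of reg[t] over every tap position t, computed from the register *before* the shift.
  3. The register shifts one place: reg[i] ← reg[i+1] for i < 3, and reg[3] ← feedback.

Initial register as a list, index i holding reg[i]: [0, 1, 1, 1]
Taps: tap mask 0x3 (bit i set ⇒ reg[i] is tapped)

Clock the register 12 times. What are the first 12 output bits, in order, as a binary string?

tick  register→output (feedback)
  0  0111→0 (1)
  1  1111→1 (0)
  2  1110→1 (0)
  3  1100→1 (0)
  4  1000→1 (1)
  5  0001→0 (0)
  6  0010→0 (0)
  7  0100→0 (1)
  8  1001→1 (1)
  9  0011→0 (0)
 10  0110→0 (1)
 11  1101→1 (0)

011110001001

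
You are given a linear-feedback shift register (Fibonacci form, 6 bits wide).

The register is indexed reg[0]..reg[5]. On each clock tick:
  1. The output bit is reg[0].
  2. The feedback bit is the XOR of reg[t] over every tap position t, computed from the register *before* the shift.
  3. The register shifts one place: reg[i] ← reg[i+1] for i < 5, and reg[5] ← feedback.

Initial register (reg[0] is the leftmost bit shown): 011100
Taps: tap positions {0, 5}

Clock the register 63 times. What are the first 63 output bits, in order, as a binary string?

k : reg_k → out_k, fb_k
0: 011100 → 0, fb=0
1: 111000 → 1, fb=1
2: 110001 → 1, fb=0
3: 100010 → 1, fb=1
4: 000101 → 0, fb=1
5: 001011 → 0, fb=1
6: 010111 → 0, fb=1
7: 101111 → 1, fb=0
8: 011110 → 0, fb=0
9: 111100 → 1, fb=1
10: 111001 → 1, fb=0
11: 110010 → 1, fb=1
12: 100101 → 1, fb=0
13: 001010 → 0, fb=0
14: 010100 → 0, fb=0
15: 101000 → 1, fb=1
16: 010001 → 0, fb=1
17: 100011 → 1, fb=0
18: 000110 → 0, fb=0
19: 001100 → 0, fb=0
20: 011000 → 0, fb=0
21: 110000 → 1, fb=1
22: 100001 → 1, fb=0
23: 000010 → 0, fb=0
24: 000100 → 0, fb=0
25: 001000 → 0, fb=0
26: 010000 → 0, fb=0
27: 100000 → 1, fb=1
28: 000001 → 0, fb=1
29: 000011 → 0, fb=1
30: 000111 → 0, fb=1
31: 001111 → 0, fb=1
32: 011111 → 0, fb=1
33: 111111 → 1, fb=0
34: 111110 → 1, fb=1
35: 111101 → 1, fb=0
36: 111010 → 1, fb=1
37: 110101 → 1, fb=0
38: 101010 → 1, fb=1
39: 010101 → 0, fb=1
40: 101011 → 1, fb=0
41: 010110 → 0, fb=0
42: 101100 → 1, fb=1
43: 011001 → 0, fb=1
44: 110011 → 1, fb=0
45: 100110 → 1, fb=1
46: 001101 → 0, fb=1
47: 011011 → 0, fb=1
48: 110111 → 1, fb=0
49: 101110 → 1, fb=1
50: 011101 → 0, fb=1
51: 111011 → 1, fb=0
52: 110110 → 1, fb=1
53: 101101 → 1, fb=0
54: 011010 → 0, fb=0
55: 110100 → 1, fb=1
56: 101001 → 1, fb=0
57: 010010 → 0, fb=0
58: 100100 → 1, fb=1
59: 001001 → 0, fb=1
60: 010011 → 0, fb=1
61: 100111 → 1, fb=0
62: 001110 → 0, fb=0

011100010111100101000110000100000111111010101100110111011010010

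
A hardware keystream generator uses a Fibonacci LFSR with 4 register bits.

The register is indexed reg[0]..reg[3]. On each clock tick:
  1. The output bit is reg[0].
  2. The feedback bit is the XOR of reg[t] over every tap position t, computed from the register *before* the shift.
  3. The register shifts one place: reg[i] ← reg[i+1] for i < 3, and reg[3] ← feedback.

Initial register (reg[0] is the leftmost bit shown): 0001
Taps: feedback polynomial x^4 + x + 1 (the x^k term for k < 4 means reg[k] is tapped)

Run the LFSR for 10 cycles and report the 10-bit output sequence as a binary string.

0001001101

tick  register→output (feedback)
  0  0001→0 (0)
  1  0010→0 (0)
  2  0100→0 (1)
  3  1001→1 (1)
  4  0011→0 (0)
  5  0110→0 (1)
  6  1101→1 (0)
  7  1010→1 (1)
  8  0101→0 (1)
  9  1011→1 (1)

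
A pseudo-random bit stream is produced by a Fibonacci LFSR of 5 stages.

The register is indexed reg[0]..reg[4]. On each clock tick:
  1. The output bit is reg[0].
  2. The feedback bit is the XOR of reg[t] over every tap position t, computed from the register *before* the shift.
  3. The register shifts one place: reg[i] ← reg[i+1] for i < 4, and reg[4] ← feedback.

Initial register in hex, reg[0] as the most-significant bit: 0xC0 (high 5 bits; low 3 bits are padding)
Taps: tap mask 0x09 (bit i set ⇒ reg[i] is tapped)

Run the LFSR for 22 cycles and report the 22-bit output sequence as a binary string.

tick  register→output (feedback)
  0  11000→1 (1)
  1  10001→1 (1)
  2  00011→0 (1)
  3  00111→0 (1)
  4  01111→0 (1)
  5  11111→1 (0)
  6  11110→1 (0)
  7  11100→1 (1)
  8  11001→1 (1)
  9  10011→1 (0)
 10  00110→0 (1)
 11  01101→0 (0)
 12  11010→1 (0)
 13  10100→1 (1)
 14  01001→0 (0)
 15  10010→1 (0)
 16  00100→0 (0)
 17  01000→0 (0)
 18  10000→1 (1)
 19  00001→0 (0)
 20  00010→0 (1)
 21  00101→0 (0)

1100011111001101001000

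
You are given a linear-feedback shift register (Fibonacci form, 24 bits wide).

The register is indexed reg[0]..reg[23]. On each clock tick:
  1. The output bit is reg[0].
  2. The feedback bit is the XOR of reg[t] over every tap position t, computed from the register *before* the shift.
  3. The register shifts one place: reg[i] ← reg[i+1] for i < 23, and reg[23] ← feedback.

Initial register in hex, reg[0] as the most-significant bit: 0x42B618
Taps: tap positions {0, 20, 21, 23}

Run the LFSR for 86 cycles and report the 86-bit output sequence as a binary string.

01000010101101100001100010010001000001001000000011111110001111110001110011001101100110

step | reg (before) | out | fb
   0 | 010000101011011000011000 | 0 | 1
   1 | 100001010110110000110001 | 1 | 0
   2 | 000010101101100001100010 | 0 | 0
   3 | 000101011011000011000100 | 0 | 1
   4 | 001010110110000110001001 | 0 | 0
   5 | 010101101100001100010010 | 0 | 0
   6 | 101011011000011000100100 | 1 | 0
   7 | 010110110000110001001000 | 0 | 1
   8 | 101101100001100010010001 | 1 | 0
   9 | 011011000011000100100010 | 0 | 0
  10 | 110110000110001001000100 | 1 | 0
  11 | 101100001100010010001000 | 1 | 0
  12 | 011000011000100100010000 | 0 | 0
  13 | 110000110001001000100000 | 1 | 1
  14 | 100001100010010001000001 | 1 | 0
  15 | 000011000100100010000010 | 0 | 0
  16 | 000110001001000100000100 | 0 | 1
  17 | 001100010010001000001001 | 0 | 0
  18 | 011000100100010000010010 | 0 | 0
  19 | 110001001000100000100100 | 1 | 0
  20 | 100010010001000001001000 | 1 | 0
  21 | 000100100010000010010000 | 0 | 0
  22 | 001001000100000100100000 | 0 | 0
  23 | 010010001000001001000000 | 0 | 0
  24 | 100100010000010010000000 | 1 | 1
  25 | 001000100000100100000001 | 0 | 1
  26 | 010001000001001000000011 | 0 | 1
  27 | 100010000010010000000111 | 1 | 1
  28 | 000100000100100000001111 | 0 | 1
  29 | 001000001001000000011111 | 0 | 1
  30 | 010000010010000000111111 | 0 | 1
  31 | 100000100100000001111111 | 1 | 0
  32 | 000001001000000011111110 | 0 | 0
  33 | 000010010000000111111100 | 0 | 0
  34 | 000100100000001111111000 | 0 | 1
  35 | 001001000000011111110001 | 0 | 1
  36 | 010010000000111111100011 | 0 | 1
  37 | 100100000001111111000111 | 1 | 1
  38 | 001000000011111110001111 | 0 | 1
  39 | 010000000111111100011111 | 0 | 1
  40 | 100000001111111000111111 | 1 | 0
  41 | 000000011111110001111110 | 0 | 0
  42 | 000000111111100011111100 | 0 | 0
  43 | 000001111111000111111000 | 0 | 1
  44 | 000011111110001111110001 | 0 | 1
  45 | 000111111100011111100011 | 0 | 1
  46 | 001111111000111111000111 | 0 | 0
  47 | 011111110001111110001110 | 0 | 0
  48 | 111111100011111100011100 | 1 | 1
  49 | 111111000111111000111001 | 1 | 1
  50 | 111110001111110001110011 | 1 | 0
  51 | 111100011111100011100110 | 1 | 0
  52 | 111000111111000111001100 | 1 | 1
  53 | 110001111110001110011001 | 1 | 1
  54 | 100011111100011100110011 | 1 | 0
  55 | 000111111000111001100110 | 0 | 1
  56 | 001111110001110011001101 | 0 | 1
  57 | 011111100011100110011011 | 0 | 0
  58 | 111111000111001100110110 | 1 | 0
  59 | 111110001110011001101100 | 1 | 1
  60 | 111100011100110011011001 | 1 | 1
  61 | 111000111001100110110011 | 1 | 0
  62 | 110001110011001101100110 | 1 | 0
  63 | 100011100110011011001100 | 1 | 1
  64 | 000111001100110110011001 | 0 | 0
  65 | 001110011001101100110010 | 0 | 0
  66 | 011100110011011001100100 | 0 | 1
  67 | 111001100110110011001001 | 1 | 1
  68 | 110011001101100110010011 | 1 | 0
  69 | 100110011011001100100110 | 1 | 0
  70 | 001100110110011001001100 | 0 | 0
  71 | 011001101100110010011000 | 0 | 1
  72 | 110011011001100100110001 | 1 | 0
  73 | 100110110011001001100010 | 1 | 1
  74 | 001101100110010011000101 | 0 | 0
  75 | 011011001100100110001010 | 0 | 1
  76 | 110110011001001100010101 | 1 | 1
  77 | 101100110010011000101011 | 1 | 1
  78 | 011001100100110001010111 | 0 | 0
  79 | 110011001001100010101110 | 1 | 1
  80 | 100110010011000101011101 | 1 | 0
  81 | 001100100110001010111010 | 0 | 1
  82 | 011001001100010101110101 | 0 | 0
  83 | 110010011000101011101010 | 1 | 0
  84 | 100100110001010111010100 | 1 | 0
  85 | 001001100010101110101000 | 0 | 1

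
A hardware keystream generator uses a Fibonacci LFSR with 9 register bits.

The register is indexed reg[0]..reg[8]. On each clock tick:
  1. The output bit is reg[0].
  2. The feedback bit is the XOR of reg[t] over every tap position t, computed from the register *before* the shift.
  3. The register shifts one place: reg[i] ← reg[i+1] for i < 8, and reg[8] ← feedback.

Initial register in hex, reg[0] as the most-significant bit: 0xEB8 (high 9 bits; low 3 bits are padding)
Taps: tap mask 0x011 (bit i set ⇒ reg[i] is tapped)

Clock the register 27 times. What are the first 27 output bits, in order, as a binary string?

111010111010100010010000110

tick  register→output (feedback)
  0  111010111→1 (0)
  1  110101110→1 (1)
  2  101011101→1 (0)
  3  010111010→0 (1)
  4  101110101→1 (0)
  5  011101010→0 (0)
  6  111010100→1 (0)
  7  110101000→1 (1)
  8  101010001→1 (0)
  9  010100010→0 (0)
 10  101000100→1 (1)
 11  010001001→0 (0)
 12  100010010→1 (0)
 13  000100100→0 (0)
 14  001001000→0 (0)
 15  010010000→0 (1)
 16  100100001→1 (1)
 17  001000011→0 (0)
 18  010000110→0 (0)
 19  100001100→1 (1)
 20  000011001→0 (1)
 21  000110011→0 (1)
 22  001100111→0 (0)
 23  011001110→0 (0)
 24  110011100→1 (0)
 25  100111000→1 (0)
 26  001110000→0 (1)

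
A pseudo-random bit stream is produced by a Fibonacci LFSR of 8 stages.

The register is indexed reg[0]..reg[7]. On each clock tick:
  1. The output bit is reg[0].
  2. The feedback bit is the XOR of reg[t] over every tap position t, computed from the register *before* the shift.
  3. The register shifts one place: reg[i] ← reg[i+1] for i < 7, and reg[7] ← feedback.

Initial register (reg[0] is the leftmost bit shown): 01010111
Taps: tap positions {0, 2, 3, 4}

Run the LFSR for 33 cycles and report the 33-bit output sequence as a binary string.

step | reg (before) | out | fb
   0 | 01010111 | 0 | 1
   1 | 10101111 | 1 | 1
   2 | 01011111 | 0 | 0
   3 | 10111110 | 1 | 0
   4 | 01111100 | 0 | 1
   5 | 11111001 | 1 | 0
   6 | 11110010 | 1 | 1
   7 | 11100101 | 1 | 0
   8 | 11001010 | 1 | 0
   9 | 10010100 | 1 | 0
  10 | 00101000 | 0 | 0
  11 | 01010000 | 0 | 1
  12 | 10100001 | 1 | 0
  13 | 01000010 | 0 | 0
  14 | 10000100 | 1 | 1
  15 | 00001001 | 0 | 1
  16 | 00010011 | 0 | 1
  17 | 00100111 | 0 | 1
  18 | 01001111 | 0 | 1
  19 | 10011111 | 1 | 1
  20 | 00111111 | 0 | 1
  21 | 01111111 | 0 | 1
  22 | 11111111 | 1 | 0
  23 | 11111110 | 1 | 0
  24 | 11111100 | 1 | 0
  25 | 11111000 | 1 | 0
  26 | 11110000 | 1 | 1
  27 | 11100001 | 1 | 0
  28 | 11000010 | 1 | 1
  29 | 10000101 | 1 | 1
  30 | 00001011 | 0 | 1
  31 | 00010111 | 0 | 1
  32 | 00101111 | 0 | 0

010101111100101000010011111111000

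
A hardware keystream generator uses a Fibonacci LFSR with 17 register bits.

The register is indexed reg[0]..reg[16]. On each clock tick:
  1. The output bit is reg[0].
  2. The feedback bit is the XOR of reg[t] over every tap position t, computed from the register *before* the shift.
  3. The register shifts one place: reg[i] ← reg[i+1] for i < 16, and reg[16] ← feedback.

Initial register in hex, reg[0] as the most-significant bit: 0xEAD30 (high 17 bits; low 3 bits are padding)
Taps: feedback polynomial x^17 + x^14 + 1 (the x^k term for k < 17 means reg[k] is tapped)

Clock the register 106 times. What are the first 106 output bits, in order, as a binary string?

tick  register→output (feedback)
  0  11101010110100110→1 (0)
  1  11010101101001100→1 (0)
  2  10101011010011000→1 (1)
  3  01010110100110001→0 (0)
  4  10101101001100010→1 (1)
  5  01011010011000101→0 (1)
  6  10110100110001011→1 (1)
  7  01101001100010111→0 (1)
  8  11010011000101111→1 (0)
  9  10100110001011110→1 (0)
 10  01001100010111100→0 (1)
 11  10011000101111001→1 (1)
 12  00110001011110011→0 (0)
 13  01100010111100110→0 (1)
 14  11000101111001101→1 (0)
 15  10001011110011010→1 (1)
 16  00010111100110101→0 (1)
 17  00101111001101011→0 (0)
 18  01011110011010110→0 (1)
 19  10111100110101101→1 (0)
 20  01111001101011010→0 (0)
 21  11110011010110100→1 (0)
 22  11100110101101000→1 (1)
 23  11001101011010001→1 (1)
 24  10011010110100011→1 (1)
 25  00110101101000111→0 (1)
 26  01101011010001111→0 (1)
 27  11010110100011111→1 (0)
 28  10101101000111110→1 (0)
 29  01011010001111100→0 (1)
 30  10110100011111001→1 (1)
 31  01101000111110011→0 (0)
 32  11010001111100110→1 (0)
 33  10100011111001100→1 (0)
 34  01000111110011000→0 (0)
 35  10001111100110000→1 (1)
 36  00011111001100001→0 (0)
 37  00111110011000010→0 (0)
 38  01111100110000100→0 (1)
 39  11111001100001001→1 (1)
 40  11110011000010011→1 (1)
 41  11100110000100111→1 (0)
 42  11001100001001110→1 (0)
 43  10011000010011100→1 (0)
 44  00110000100111000→0 (0)
 45  01100001001110000→0 (0)
 46  11000010011100000→1 (1)
 47  10000100111000001→1 (1)
 48  00001001110000011→0 (0)
 49  00010011100000110→0 (1)
 50  00100111000001101→0 (1)
 51  01001110000011011→0 (0)
 52  10011100000110110→1 (0)
 53  00111000001101100→0 (1)
 54  01110000011011001→0 (0)
 55  11100000110110010→1 (1)
 56  11000001101100101→1 (0)
 57  10000011011001010→1 (1)
 58  00000110110010101→0 (1)
 59  00001101100101011→0 (0)
 60  00011011001010110→0 (1)
 61  00110110010101101→0 (1)
 62  01101100101011011→0 (0)
 63  11011001010110110→1 (0)
 64  10110010101101100→1 (0)
 65  01100101011011000→0 (0)
 66  11001010110110000→1 (1)
 67  10010101101100001→1 (1)
 68  00101011011000011→0 (0)
 69  01010110110000110→0 (1)
 70  10101101100001101→1 (0)
 71  01011011000011010→0 (0)
 72  10110110000110100→1 (0)
 73  01101100001101000→0 (0)
 74  11011000011010000→1 (1)
 75  10110000110100001→1 (1)
 76  01100001101000011→0 (0)
 77  11000011010000110→1 (0)
 78  10000110100001100→1 (0)
 79  00001101000011000→0 (0)
 80  00011010000110000→0 (0)
 81  00110100001100000→0 (0)
 82  01101000011000000→0 (0)
 83  11010000110000000→1 (1)
 84  10100001100000001→1 (1)
 85  01000011000000011→0 (0)
 86  10000110000000110→1 (0)
 87  00001100000001100→0 (1)
 88  00011000000011001→0 (0)
 89  00110000000110010→0 (0)
 90  01100000001100100→0 (1)
 91  11000000011001001→1 (1)
 92  10000000110010011→1 (1)
 93  00000001100100111→0 (1)
 94  00000011001001111→0 (1)
 95  00000110010011111→0 (1)
 96  00001100100111111→0 (1)
 97  00011001001111111→0 (1)
 98  00110010011111111→0 (1)
 99  01100100111111111→0 (1)
100  11001001111111111→1 (0)
101  10010011111111110→1 (0)
102  00100111111111100→0 (1)
103  01001111111111001→0 (0)
104  10011111111110010→1 (1)
105  00111111111100101→0 (1)

1110101011010011000101111001101011010001111100110000100111000001101100101011011000011010000110000000110010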